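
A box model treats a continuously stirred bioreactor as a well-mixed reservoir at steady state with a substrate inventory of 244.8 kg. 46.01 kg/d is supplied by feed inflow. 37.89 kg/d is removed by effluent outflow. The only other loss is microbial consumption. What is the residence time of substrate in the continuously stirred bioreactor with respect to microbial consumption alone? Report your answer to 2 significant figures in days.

At steady state ΣF_in = ΣF_out.
ΣF_in = 46.010 kg/d.
Microbial consumption flux = ΣF_in − (37.89) = 46.010 − 37.89 = 8.120 kg/d.
τ = M / F = 244.8 / 8.120 = 30.15 d.

30 d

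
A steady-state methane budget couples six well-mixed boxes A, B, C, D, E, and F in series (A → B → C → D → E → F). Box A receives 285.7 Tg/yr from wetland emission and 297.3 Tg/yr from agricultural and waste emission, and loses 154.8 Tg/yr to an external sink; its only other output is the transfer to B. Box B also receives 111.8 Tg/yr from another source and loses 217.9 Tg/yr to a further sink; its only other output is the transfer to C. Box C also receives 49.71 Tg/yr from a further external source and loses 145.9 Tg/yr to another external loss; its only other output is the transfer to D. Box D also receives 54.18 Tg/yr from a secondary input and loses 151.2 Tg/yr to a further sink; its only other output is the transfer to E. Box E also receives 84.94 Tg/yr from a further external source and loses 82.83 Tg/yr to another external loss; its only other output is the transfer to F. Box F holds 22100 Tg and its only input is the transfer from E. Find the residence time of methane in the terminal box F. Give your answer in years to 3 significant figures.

169 yr

Box A: F(A→B) = (285.7 + 297.3) − 154.8 = 428.20 Tg/yr.
Box B: F(B→C) = (428.20 + 111.8) − 217.9 = 322.10 Tg/yr.
Box C: F(C→D) = (322.10 + 49.71) − 145.9 = 225.91 Tg/yr.
Box D: F(D→E) = (225.91 + 54.18) − 151.2 = 128.89 Tg/yr.
Box E: F(E→F) = (128.89 + 84.94) − 82.83 = 131.00 Tg/yr.
Box F throughput = its input = 131.00 Tg/yr; τ = 22100 / 131.00 = 168.7 yr.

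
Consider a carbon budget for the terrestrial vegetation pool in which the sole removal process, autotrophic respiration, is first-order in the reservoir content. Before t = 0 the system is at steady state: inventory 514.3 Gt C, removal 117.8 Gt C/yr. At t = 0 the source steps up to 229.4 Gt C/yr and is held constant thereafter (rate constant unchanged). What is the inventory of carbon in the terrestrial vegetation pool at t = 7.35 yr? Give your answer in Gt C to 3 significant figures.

911 Gt C

τ = M₀/F₀ = 514.3/117.8 = 4.366 yr; rate constant k = 1/τ.
New steady state M_∞ = F₁/k = F₁·τ = 229.4 × 4.366 = 1001.5 Gt C.
M(t) = M_∞ + (M₀ − M_∞)·e^(−t/τ); t/τ = 7.35/4.366 = 1.684, so e^(−t/τ) = 0.1857.
M(t) = 1001.5 − 487.2 × 0.1857 = 911.04 Gt C.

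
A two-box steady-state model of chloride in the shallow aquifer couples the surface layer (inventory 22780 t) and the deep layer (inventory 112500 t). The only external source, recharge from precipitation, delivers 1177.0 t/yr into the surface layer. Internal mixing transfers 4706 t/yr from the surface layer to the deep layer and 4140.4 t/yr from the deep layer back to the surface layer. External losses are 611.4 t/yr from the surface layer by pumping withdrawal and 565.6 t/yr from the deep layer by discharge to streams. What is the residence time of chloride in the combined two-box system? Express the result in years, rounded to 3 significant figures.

For the system as a whole, the A↔B exchange is internal and contributes nothing to the throughput; only the external sinks remove mass.
M_total = 22780 + 112500 = 135280 t.
ΣF_external_out = 611.4 + 565.6 = 1177.0 t/yr.
τ = M_total / ΣF_ext = 135280 / 1177.0 = 114.9 yr.

115 yr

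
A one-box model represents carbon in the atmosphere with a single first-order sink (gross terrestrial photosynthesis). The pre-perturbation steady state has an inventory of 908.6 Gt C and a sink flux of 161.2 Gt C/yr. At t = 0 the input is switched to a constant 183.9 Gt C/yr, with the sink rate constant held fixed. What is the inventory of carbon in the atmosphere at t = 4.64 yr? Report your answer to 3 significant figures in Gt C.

980 Gt C

Residence time τ = M₀/F₀ = 5.636 yr. The eventual steady state is M_∞ = M₀·(F₁/F₀) = 908.6 × 183.9/161.2 = 1036.5 Gt C.
The anomaly ΔM(t) = M(t) − M_∞ decays as ΔM₀·e^(−t/τ) with ΔM₀ = 908.6 − 1036.5 = −127.9 Gt C.
At t = 4.64 yr, e^(−t/τ) = e^(−0.8232) = 0.4390, so ΔM = −56.17 Gt C and M = 1036.5 − 56.17 = 980.38 Gt C.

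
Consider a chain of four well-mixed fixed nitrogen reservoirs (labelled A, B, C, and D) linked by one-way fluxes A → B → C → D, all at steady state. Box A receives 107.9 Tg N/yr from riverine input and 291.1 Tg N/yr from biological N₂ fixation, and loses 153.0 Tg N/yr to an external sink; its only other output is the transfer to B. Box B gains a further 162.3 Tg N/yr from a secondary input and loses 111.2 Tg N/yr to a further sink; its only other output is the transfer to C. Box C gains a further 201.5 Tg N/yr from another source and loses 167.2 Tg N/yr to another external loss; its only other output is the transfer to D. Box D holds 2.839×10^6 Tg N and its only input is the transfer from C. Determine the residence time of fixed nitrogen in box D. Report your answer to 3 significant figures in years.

Box A: F(A→B) = (107.9 + 291.1) − 153.0 = 246.00 Tg N/yr.
Box B: F(B→C) = (246.00 + 162.3) − 111.2 = 297.10 Tg N/yr.
Box C: F(C→D) = (297.10 + 201.5) − 167.2 = 331.40 Tg N/yr.
Box D throughput = its input = 331.40 Tg N/yr; τ = 2.839×10^6 / 331.40 = 8567 yr.

8570 yr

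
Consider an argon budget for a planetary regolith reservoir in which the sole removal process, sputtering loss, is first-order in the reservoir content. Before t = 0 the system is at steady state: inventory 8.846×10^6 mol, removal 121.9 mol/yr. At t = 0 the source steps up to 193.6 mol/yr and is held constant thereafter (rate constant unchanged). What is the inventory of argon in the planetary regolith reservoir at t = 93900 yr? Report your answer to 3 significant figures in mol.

1.26×10^7 mol

τ = M₀/F₀ = 8.846×10^6/121.9 = 72570 yr; rate constant k = 1/τ.
New steady state M_∞ = F₁/k = F₁·τ = 193.6 × 72570 = 1.4049×10^7 mol.
M(t) = M_∞ + (M₀ − M_∞)·e^(−t/τ); t/τ = 93900/72570 = 1.294, so e^(−t/τ) = 0.2742.
M(t) = 1.4049×10^7 − 5.203×10^6 × 0.2742 = 1.2623×10^7 mol.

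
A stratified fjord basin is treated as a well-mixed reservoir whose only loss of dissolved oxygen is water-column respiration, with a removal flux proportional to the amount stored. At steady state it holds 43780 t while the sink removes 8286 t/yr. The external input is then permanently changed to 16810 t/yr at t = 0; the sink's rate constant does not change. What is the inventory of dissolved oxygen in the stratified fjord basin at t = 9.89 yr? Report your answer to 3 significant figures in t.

Residence time τ = M₀/F₀ = 5.284 yr. The eventual steady state is M_∞ = M₀·(F₁/F₀) = 43780 × 16810/8286 = 88817 t.
The anomaly ΔM(t) = M(t) − M_∞ decays as ΔM₀·e^(−t/τ) with ΔM₀ = 43780 − 88817 = −45040 t.
At t = 9.89 yr, e^(−t/τ) = e^(−1.872) = 0.1538, so ΔM = −6929 t and M = 88817 − 6929 = 81889 t.

81900 t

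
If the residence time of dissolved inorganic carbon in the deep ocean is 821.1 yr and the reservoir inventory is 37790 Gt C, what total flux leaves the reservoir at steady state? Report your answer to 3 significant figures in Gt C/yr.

46.0 Gt C/yr

F = M / τ = 37790 / 821.1 = 46.02 Gt C/yr.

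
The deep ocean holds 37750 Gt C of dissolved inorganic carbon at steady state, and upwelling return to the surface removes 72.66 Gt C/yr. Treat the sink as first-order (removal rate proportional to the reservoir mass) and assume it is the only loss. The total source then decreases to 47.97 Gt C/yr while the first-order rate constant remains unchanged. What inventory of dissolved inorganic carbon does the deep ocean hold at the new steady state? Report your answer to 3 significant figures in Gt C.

24900 Gt C

Rate constant k = F/M = 72.66 / 37750 = 0.001925 yr⁻¹.
At the new steady state, source = k·M_new ⇒ M_new = 47.97 / 0.001925 = 24920 Gt C.
(Equivalently M_new = M × F_new/F_old = 37750 × 47.97/72.66.)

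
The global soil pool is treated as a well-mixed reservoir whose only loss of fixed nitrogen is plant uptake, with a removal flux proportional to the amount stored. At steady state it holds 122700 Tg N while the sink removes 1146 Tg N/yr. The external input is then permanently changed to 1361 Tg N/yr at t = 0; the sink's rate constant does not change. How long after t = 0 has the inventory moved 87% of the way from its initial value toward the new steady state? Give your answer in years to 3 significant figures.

τ = M₀/F₀ = 122700/1146 = 107.1 yr.
The remaining gap fraction is e^(−t/τ); 87% covered ⇒ e^(−t/τ) = 0.130.
t = −τ ln(0.130) = 107.1 × 2.040 = 218.4 yr.

218 yr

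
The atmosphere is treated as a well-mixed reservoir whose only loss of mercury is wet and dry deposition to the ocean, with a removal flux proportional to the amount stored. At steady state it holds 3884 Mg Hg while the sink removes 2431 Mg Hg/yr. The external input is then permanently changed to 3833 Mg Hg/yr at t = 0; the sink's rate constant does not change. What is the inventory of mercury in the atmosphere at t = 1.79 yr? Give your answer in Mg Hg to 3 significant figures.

5390 Mg Hg

Residence time τ = M₀/F₀ = 1.598 yr. The eventual steady state is M_∞ = M₀·(F₁/F₀) = 3884 × 3833/2431 = 6124.0 Mg Hg.
The anomaly ΔM(t) = M(t) − M_∞ decays as ΔM₀·e^(−t/τ) with ΔM₀ = 3884 − 6124.0 = −2240 Mg Hg.
At t = 1.79 yr, e^(−t/τ) = e^(−1.120) = 0.3262, so ΔM = −730.6 Mg Hg and M = 6124.0 − 730.6 = 5393.4 Mg Hg.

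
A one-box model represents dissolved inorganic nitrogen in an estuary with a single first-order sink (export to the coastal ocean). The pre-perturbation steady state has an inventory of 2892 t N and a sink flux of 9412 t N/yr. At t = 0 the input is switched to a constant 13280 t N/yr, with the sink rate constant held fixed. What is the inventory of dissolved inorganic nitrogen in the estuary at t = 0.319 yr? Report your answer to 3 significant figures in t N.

The sink rate constant is k = F₀/M₀ = 9412/2892 = 3.254 yr⁻¹.
Solving dM/dt = F₁ − kM with M(0) = M₀ gives M(t) = F₁/k + (M₀ − F₁/k)·e^(−kt).
F₁/k = 13280/3.254 = 4080.5 t N; kt = 3.254 × 0.319 = 1.038, e^(−kt) = 0.3541.
M(0.319) = 4080.5 + (2892 − 4080.5) × 0.3541 = 4080.5 − 420.8 = 3659.7 t N.

3660 t N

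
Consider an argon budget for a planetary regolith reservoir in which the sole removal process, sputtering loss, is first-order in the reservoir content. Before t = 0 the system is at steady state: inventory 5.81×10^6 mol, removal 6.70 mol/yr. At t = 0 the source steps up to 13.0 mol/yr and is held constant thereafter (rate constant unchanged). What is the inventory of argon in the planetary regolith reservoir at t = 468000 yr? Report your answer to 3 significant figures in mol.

τ = M₀/F₀ = 5.81×10^6/6.70 = 867200 yr; rate constant k = 1/τ.
New steady state M_∞ = F₁/k = F₁·τ = 13.0 × 867200 = 1.1273×10^7 mol.
M(t) = M_∞ + (M₀ − M_∞)·e^(−t/τ); t/τ = 468000/867200 = 0.5397, so e^(−t/τ) = 0.5829.
M(t) = 1.1273×10^7 − 5.463×10^6 × 0.5829 = 8.0885×10^6 mol.

8.09×10^6 mol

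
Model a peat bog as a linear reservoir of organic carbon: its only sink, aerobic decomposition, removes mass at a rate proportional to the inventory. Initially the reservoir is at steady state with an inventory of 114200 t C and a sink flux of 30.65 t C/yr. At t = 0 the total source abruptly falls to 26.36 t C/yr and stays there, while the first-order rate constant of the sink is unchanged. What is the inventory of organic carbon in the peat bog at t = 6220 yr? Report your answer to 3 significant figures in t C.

101000 t C

τ = M₀/F₀ = 114200/30.65 = 3726 yr; rate constant k = 1/τ.
New steady state M_∞ = F₁/k = F₁·τ = 26.36 × 3726 = 98216 t C.
M(t) = M_∞ + (M₀ − M_∞)·e^(−t/τ); t/τ = 6220/3726 = 1.669, so e^(−t/τ) = 0.1884.
M(t) = 98216 + 15980 × 0.1884 = 101230 t C.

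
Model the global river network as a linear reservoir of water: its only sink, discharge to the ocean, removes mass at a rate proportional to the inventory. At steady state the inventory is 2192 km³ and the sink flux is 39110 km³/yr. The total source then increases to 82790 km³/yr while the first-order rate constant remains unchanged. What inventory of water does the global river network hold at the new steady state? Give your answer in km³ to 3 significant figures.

Rate constant k = F/M = 39110 / 2192 = 17.84 yr⁻¹.
At the new steady state, source = k·M_new ⇒ M_new = 82790 / 17.84 = 4640 km³.
(Equivalently M_new = M × F_new/F_old = 2192 × 82790/39110.)

4640 km³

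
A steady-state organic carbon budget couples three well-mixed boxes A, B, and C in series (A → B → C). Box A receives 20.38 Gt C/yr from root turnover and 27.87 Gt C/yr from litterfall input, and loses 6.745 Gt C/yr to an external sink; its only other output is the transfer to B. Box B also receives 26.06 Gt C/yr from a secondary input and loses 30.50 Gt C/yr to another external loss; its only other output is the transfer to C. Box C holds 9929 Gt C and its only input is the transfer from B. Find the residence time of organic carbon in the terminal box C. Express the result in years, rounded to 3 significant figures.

268 yr

Box A: F(A→B) = (20.38 + 27.87) − 6.745 = 41.505 Gt C/yr.
Box B: F(B→C) = (41.505 + 26.06) − 30.50 = 37.065 Gt C/yr.
Box C throughput = its input = 37.065 Gt C/yr; τ = 9929 / 37.065 = 267.9 yr.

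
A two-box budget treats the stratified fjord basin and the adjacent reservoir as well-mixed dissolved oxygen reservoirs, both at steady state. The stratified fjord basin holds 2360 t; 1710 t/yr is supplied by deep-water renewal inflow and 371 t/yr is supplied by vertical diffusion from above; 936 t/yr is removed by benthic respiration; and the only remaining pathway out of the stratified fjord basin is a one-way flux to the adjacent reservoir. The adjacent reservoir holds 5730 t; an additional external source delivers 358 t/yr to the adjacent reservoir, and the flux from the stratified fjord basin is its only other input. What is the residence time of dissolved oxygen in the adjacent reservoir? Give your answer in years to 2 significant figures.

Balance the stratified fjord basin: ΣF_in = 1710 + 371 = 2081.0 t/yr.
Flux to the adjacent reservoir = ΣF_in − (936) = 1145.0 t/yr.
Total input to the adjacent reservoir = 1145.0 + 358 = 1503.0 t/yr; at steady state this equals its total output.
τ = M / F = 5730 / 1503.0 = 3.812 yr.

3.8 yr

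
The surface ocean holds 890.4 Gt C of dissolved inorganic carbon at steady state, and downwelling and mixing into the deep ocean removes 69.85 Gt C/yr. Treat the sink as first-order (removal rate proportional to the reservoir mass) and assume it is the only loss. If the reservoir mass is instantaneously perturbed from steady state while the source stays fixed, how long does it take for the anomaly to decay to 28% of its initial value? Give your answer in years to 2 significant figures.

For a linear reservoir the anomaly decays as exp(−t/τ) with τ = M/F = 890.4/69.85 = 12.75 yr.
exp(−t/τ) = 0.28 ⇒ t = −τ ln(0.28) = 12.75 × 1.273 = 16.23 yr.

16 yr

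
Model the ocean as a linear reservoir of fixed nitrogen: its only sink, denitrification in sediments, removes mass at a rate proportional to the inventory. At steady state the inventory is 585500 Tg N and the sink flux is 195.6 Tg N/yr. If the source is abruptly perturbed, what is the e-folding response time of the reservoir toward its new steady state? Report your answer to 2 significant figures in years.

For a linear reservoir the response time equals the residence time τ = M/F.
τ = 585500 / 195.6 = 2993 yr.

3000 yr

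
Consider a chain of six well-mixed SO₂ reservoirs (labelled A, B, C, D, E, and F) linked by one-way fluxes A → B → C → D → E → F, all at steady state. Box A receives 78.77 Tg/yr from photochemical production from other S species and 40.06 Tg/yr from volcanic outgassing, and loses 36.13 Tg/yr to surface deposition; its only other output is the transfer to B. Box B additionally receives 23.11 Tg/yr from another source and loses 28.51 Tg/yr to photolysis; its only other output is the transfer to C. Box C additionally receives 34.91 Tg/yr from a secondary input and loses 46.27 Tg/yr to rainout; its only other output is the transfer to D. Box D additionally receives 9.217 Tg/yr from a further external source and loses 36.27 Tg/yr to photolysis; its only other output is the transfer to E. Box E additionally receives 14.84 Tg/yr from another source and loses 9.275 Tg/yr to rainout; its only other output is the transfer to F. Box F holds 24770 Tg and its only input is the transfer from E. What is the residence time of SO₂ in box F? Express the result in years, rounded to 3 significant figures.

557 yr

Box A: F(A→B) = (78.77 + 40.06) − 36.13 = 82.700 Tg/yr.
Box B: F(B→C) = (82.700 + 23.11) − 28.51 = 77.300 Tg/yr.
Box C: F(C→D) = (77.300 + 34.91) − 46.27 = 65.940 Tg/yr.
Box D: F(D→E) = (65.940 + 9.217) − 36.27 = 38.887 Tg/yr.
Box E: F(E→F) = (38.887 + 14.84) − 9.275 = 44.452 Tg/yr.
Box F throughput = its input = 44.452 Tg/yr; τ = 24770 / 44.452 = 557.2 yr.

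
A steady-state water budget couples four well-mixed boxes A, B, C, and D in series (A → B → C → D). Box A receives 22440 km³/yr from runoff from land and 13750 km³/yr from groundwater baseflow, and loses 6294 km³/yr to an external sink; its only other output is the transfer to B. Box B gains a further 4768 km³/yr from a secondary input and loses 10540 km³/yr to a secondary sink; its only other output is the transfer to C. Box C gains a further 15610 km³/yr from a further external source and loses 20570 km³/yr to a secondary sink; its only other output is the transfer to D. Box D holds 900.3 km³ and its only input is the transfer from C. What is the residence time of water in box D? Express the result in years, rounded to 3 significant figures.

0.0470 yr

Box A: F(A→B) = (22440 + 13750) − 6294 = 29896 km³/yr.
Box B: F(B→C) = (29896 + 4768) − 10540 = 24124 km³/yr.
Box C: F(C→D) = (24124 + 15610) − 20570 = 19164 km³/yr.
Box D throughput = its input = 19164 km³/yr; τ = 900.3 / 19164 = 0.04698 yr.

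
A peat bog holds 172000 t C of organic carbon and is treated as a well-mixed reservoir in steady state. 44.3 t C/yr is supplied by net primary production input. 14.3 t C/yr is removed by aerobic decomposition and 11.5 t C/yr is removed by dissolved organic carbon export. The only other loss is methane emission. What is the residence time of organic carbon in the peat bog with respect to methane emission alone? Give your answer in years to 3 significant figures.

At steady state ΣF_in = ΣF_out.
ΣF_in = 44.300 t C/yr.
Methane emission flux = ΣF_in − (14.3 + 11.5) = 44.300 − 25.80 = 18.50 t C/yr.
τ = M / F = 172000 / 18.50 = 9297 yr.

9300 yr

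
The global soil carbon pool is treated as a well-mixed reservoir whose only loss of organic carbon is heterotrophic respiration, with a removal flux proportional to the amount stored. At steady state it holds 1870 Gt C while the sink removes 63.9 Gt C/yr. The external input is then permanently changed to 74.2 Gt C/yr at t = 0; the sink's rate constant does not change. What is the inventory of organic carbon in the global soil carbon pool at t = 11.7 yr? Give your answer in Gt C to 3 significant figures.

1970 Gt C

The sink rate constant is k = F₀/M₀ = 63.9/1870 = 0.03417 yr⁻¹.
Solving dM/dt = F₁ − kM with M(0) = M₀ gives M(t) = F₁/k + (M₀ − F₁/k)·e^(−kt).
F₁/k = 74.2/0.03417 = 2171.4 Gt C; kt = 0.03417 × 11.7 = 0.3998, e^(−kt) = 0.6705.
M(11.7) = 2171.4 + (1870 − 2171.4) × 0.6705 = 2171.4 − 202.1 = 1969.3 Gt C.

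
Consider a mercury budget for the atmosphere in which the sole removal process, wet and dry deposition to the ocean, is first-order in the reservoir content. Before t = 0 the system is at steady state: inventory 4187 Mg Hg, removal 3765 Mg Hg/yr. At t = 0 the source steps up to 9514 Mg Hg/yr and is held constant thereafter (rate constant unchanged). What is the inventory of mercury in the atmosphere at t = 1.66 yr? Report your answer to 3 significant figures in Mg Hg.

τ = M₀/F₀ = 4187/3765 = 1.112 yr; rate constant k = 1/τ.
New steady state M_∞ = F₁/k = F₁·τ = 9514 × 1.112 = 10580 Mg Hg.
M(t) = M_∞ + (M₀ − M_∞)·e^(−t/τ); t/τ = 1.66/1.112 = 1.493, so e^(−t/τ) = 0.2248.
M(t) = 10580 − 6393 × 0.2248 = 9143.4 Mg Hg.

9140 Mg Hg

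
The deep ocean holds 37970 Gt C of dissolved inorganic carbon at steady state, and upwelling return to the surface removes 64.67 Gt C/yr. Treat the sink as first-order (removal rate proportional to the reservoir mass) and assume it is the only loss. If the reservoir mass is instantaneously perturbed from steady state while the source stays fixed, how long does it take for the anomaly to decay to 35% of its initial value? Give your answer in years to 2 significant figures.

For a linear reservoir the anomaly decays as exp(−t/τ) with τ = M/F = 37970/64.67 = 587.1 yr.
exp(−t/τ) = 0.35 ⇒ t = −τ ln(0.35) = 587.1 × 1.050 = 616.4 yr.

620 yr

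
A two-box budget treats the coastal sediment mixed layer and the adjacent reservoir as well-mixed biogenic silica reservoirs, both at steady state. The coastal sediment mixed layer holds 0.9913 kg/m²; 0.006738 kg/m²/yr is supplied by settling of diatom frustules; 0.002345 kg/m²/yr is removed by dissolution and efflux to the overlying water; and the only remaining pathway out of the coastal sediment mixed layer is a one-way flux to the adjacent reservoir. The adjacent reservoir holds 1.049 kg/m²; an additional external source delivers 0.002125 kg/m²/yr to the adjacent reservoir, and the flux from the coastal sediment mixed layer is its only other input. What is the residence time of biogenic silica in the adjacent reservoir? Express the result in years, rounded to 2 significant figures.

Balance the coastal sediment mixed layer: ΣF_in = 0.0067380 kg/m²/yr.
Flux to the adjacent reservoir = ΣF_in − (0.002345) = 0.0043930 kg/m²/yr.
Total input to the adjacent reservoir = 0.0043930 + 0.002125 = 0.0065180 kg/m²/yr; at steady state this equals its total output.
τ = M / F = 1.049 / 0.0065180 = 160.9 yr.

160 yr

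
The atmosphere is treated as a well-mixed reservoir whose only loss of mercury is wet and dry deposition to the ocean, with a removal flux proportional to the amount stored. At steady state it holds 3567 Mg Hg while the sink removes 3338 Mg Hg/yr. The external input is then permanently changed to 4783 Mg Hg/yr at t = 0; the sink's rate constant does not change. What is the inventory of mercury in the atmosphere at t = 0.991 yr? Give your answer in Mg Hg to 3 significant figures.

4500 Mg Hg

Residence time τ = M₀/F₀ = 1.069 yr. The eventual steady state is M_∞ = M₀·(F₁/F₀) = 3567 × 4783/3338 = 5111.1 Mg Hg.
The anomaly ΔM(t) = M(t) − M_∞ decays as ΔM₀·e^(−t/τ) with ΔM₀ = 3567 − 5111.1 = −1544 Mg Hg.
At t = 0.991 yr, e^(−t/τ) = e^(−0.9274) = 0.3956, so ΔM = −610.8 Mg Hg and M = 5111.1 − 610.8 = 4500.3 Mg Hg.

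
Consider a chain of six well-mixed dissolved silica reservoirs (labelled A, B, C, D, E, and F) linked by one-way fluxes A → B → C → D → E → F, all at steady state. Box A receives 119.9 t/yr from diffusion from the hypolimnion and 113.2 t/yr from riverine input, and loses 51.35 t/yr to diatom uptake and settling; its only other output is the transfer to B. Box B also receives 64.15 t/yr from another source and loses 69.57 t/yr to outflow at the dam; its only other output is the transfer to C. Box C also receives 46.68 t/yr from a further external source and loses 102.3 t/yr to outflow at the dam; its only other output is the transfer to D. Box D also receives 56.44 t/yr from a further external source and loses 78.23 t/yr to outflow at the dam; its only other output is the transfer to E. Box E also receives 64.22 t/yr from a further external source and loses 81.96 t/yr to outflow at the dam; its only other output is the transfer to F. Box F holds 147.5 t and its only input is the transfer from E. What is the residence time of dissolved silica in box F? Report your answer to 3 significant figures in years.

1.82 yr

Box A: F(A→B) = (119.9 + 113.2) − 51.35 = 181.75 t/yr.
Box B: F(B→C) = (181.75 + 64.15) − 69.57 = 176.33 t/yr.
Box C: F(C→D) = (176.33 + 46.68) − 102.3 = 120.71 t/yr.
Box D: F(D→E) = (120.71 + 56.44) − 78.23 = 98.920 t/yr.
Box E: F(E→F) = (98.920 + 64.22) − 81.96 = 81.180 t/yr.
Box F throughput = its input = 81.180 t/yr; τ = 147.5 / 81.180 = 1.817 yr.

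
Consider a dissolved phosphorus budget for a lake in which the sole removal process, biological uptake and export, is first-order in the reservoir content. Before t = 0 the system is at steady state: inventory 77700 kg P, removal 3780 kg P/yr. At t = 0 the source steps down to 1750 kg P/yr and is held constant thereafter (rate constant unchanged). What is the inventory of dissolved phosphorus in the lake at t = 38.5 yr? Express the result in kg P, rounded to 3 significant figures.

The sink rate constant is k = F₀/M₀ = 3780/77700 = 0.04865 yr⁻¹.
Solving dM/dt = F₁ − kM with M(0) = M₀ gives M(t) = F₁/k + (M₀ − F₁/k)·e^(−kt).
F₁/k = 1750/0.04865 = 35972 kg P; kt = 0.04865 × 38.5 = 1.873, e^(−kt) = 0.1537.
M(38.5) = 35972 + (77700 − 35972) × 0.1537 = 35972 + 6412 = 42384 kg P.

42400 kg P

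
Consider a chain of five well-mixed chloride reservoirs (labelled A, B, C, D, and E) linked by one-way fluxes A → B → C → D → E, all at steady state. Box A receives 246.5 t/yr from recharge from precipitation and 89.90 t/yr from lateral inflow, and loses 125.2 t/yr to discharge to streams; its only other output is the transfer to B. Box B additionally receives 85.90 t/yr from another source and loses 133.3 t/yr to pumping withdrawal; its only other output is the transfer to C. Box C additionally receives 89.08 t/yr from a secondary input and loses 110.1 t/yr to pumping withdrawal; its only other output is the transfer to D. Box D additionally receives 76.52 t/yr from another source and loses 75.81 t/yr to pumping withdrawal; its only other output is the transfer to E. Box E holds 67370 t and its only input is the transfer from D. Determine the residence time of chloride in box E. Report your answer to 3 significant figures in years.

470 yr

Box A: F(A→B) = (246.5 + 89.90) − 125.2 = 211.20 t/yr.
Box B: F(B→C) = (211.20 + 85.90) − 133.3 = 163.80 t/yr.
Box C: F(C→D) = (163.80 + 89.08) − 110.1 = 142.78 t/yr.
Box D: F(D→E) = (142.78 + 76.52) − 75.81 = 143.49 t/yr.
Box E throughput = its input = 143.49 t/yr; τ = 67370 / 143.49 = 469.5 yr.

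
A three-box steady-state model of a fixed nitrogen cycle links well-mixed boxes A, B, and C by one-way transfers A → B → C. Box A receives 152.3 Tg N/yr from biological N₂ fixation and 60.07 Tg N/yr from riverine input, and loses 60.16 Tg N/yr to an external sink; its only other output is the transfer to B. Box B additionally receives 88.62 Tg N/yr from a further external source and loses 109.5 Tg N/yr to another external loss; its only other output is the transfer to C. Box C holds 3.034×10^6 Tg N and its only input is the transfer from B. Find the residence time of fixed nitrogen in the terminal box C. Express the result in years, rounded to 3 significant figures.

23100 yr

Box A: F(A→B) = (152.3 + 60.07) − 60.16 = 152.21 Tg N/yr.
Box B: F(B→C) = (152.21 + 88.62) − 109.5 = 131.33 Tg N/yr.
Box C throughput = its input = 131.33 Tg N/yr; τ = 3.034×10^6 / 131.33 = 23100 yr.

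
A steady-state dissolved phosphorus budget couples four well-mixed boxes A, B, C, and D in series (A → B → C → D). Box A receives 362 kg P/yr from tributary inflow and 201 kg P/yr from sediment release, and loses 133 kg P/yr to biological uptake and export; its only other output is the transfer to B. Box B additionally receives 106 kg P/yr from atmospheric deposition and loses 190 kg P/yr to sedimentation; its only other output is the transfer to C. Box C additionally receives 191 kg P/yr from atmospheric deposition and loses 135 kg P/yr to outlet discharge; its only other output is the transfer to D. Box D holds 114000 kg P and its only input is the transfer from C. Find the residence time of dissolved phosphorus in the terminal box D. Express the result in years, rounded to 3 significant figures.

284 yr

Box A: F(A→B) = (362 + 201) − 133 = 430.00 kg P/yr.
Box B: F(B→C) = (430.00 + 106) − 190 = 346.00 kg P/yr.
Box C: F(C→D) = (346.00 + 191) − 135 = 402.00 kg P/yr.
Box D throughput = its input = 402.00 kg P/yr; τ = 114000 / 402.00 = 283.6 yr.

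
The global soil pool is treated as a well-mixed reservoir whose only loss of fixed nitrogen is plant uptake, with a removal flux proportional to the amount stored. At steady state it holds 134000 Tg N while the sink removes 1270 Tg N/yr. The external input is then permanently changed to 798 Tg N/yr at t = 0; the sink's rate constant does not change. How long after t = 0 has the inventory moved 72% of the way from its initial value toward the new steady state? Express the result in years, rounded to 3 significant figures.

134 yr

τ = M₀/F₀ = 134000/1270 = 105.5 yr.
The remaining gap fraction is e^(−t/τ); 72% covered ⇒ e^(−t/τ) = 0.280.
t = −τ ln(0.280) = 105.5 × 1.273 = 134.3 yr.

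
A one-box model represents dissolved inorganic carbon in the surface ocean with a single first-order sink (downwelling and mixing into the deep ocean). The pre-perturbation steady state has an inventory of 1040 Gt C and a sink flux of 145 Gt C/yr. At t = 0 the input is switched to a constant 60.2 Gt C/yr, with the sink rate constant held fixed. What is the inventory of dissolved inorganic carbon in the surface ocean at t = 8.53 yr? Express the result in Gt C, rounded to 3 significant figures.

The sink rate constant is k = F₀/M₀ = 145/1040 = 0.1394 yr⁻¹.
Solving dM/dt = F₁ − kM with M(0) = M₀ gives M(t) = F₁/k + (M₀ − F₁/k)·e^(−kt).
F₁/k = 60.2/0.1394 = 431.78 Gt C; kt = 0.1394 × 8.53 = 1.189, e^(−kt) = 0.3044.
M(8.53) = 431.78 + (1040 − 431.78) × 0.3044 = 431.78 + 185.2 = 616.95 Gt C.

617 Gt C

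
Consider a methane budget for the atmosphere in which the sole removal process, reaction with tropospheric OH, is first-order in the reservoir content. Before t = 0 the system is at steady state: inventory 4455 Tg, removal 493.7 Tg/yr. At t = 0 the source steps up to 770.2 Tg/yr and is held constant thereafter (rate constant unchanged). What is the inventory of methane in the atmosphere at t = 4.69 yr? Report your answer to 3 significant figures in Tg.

5470 Tg

τ = M₀/F₀ = 4455/493.7 = 9.024 yr; rate constant k = 1/τ.
New steady state M_∞ = F₁/k = F₁·τ = 770.2 × 9.024 = 6950.1 Tg.
M(t) = M_∞ + (M₀ − M_∞)·e^(−t/τ); t/τ = 4.69/9.024 = 0.5197, so e^(−t/τ) = 0.5947.
M(t) = 6950.1 − 2495 × 0.5947 = 5466.3 Tg.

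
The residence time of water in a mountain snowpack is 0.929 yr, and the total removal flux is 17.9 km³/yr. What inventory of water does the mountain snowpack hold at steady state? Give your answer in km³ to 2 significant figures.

τ = M/F ⇒ M = τ × F = 0.929 × 17.9 = 16.63 km³.

17 km³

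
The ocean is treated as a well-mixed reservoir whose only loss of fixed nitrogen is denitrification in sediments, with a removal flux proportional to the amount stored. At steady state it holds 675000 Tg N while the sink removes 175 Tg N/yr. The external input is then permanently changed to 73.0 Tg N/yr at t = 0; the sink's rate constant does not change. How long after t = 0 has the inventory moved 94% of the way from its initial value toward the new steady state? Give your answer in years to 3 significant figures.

10900 yr

τ = M₀/F₀ = 675000/175 = 3857 yr.
The remaining gap fraction is e^(−t/τ); 94% covered ⇒ e^(−t/τ) = 0.0600.
t = −τ ln(0.0600) = 3857 × 2.813 = 10850 yr.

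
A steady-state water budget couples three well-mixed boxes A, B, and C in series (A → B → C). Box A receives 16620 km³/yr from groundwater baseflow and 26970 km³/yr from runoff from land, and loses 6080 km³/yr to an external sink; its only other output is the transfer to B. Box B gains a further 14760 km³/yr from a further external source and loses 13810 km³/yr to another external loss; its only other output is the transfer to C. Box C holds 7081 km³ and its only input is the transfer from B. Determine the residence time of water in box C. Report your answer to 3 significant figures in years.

Box A: F(A→B) = (16620 + 26970) − 6080 = 37510 km³/yr.
Box B: F(B→C) = (37510 + 14760) − 13810 = 38460 km³/yr.
Box C throughput = its input = 38460 km³/yr; τ = 7081 / 38460 = 0.1841 yr.

0.184 yr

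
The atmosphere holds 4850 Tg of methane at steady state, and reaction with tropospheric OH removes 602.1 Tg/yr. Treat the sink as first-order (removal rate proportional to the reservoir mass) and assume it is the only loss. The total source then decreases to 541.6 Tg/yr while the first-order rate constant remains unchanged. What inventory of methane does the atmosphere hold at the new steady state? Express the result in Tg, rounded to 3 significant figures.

Rate constant k = F/M = 602.1 / 4850 = 0.1241 yr⁻¹.
At the new steady state, source = k·M_new ⇒ M_new = 541.6 / 0.1241 = 4363 Tg.
(Equivalently M_new = M × F_new/F_old = 4850 × 541.6/602.1.)

4360 Tg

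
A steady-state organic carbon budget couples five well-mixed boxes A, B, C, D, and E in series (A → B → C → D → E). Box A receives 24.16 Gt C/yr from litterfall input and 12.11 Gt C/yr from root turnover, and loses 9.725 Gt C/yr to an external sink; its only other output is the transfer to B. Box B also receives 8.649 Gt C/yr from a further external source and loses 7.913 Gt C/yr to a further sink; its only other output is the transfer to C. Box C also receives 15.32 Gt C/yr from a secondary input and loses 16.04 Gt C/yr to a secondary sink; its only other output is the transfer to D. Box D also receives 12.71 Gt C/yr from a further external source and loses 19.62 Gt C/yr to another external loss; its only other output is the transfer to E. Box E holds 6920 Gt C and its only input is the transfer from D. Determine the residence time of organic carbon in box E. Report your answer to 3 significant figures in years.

352 yr

Box A: F(A→B) = (24.16 + 12.11) − 9.725 = 26.545 Gt C/yr.
Box B: F(B→C) = (26.545 + 8.649) − 7.913 = 27.281 Gt C/yr.
Box C: F(C→D) = (27.281 + 15.32) − 16.04 = 26.561 Gt C/yr.
Box D: F(D→E) = (26.561 + 12.71) − 19.62 = 19.651 Gt C/yr.
Box E throughput = its input = 19.651 Gt C/yr; τ = 6920 / 19.651 = 352.1 yr.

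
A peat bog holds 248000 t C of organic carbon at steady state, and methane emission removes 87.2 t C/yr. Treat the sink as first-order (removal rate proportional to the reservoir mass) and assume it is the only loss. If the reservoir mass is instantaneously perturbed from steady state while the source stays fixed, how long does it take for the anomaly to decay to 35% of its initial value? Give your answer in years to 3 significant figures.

2990 yr

For a linear reservoir the anomaly decays as exp(−t/τ) with τ = M/F = 248000/87.2 = 2844 yr.
exp(−t/τ) = 0.35 ⇒ t = −τ ln(0.35) = 2844 × 1.050 = 2986 yr.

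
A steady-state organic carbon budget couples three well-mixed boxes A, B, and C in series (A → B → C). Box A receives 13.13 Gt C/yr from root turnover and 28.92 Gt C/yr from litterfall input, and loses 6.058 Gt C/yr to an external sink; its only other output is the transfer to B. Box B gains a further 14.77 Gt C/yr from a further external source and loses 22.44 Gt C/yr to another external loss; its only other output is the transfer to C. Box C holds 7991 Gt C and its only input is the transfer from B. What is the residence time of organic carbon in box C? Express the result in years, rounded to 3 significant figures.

Box A: F(A→B) = (13.13 + 28.92) − 6.058 = 35.992 Gt C/yr.
Box B: F(B→C) = (35.992 + 14.77) − 22.44 = 28.322 Gt C/yr.
Box C throughput = its input = 28.322 Gt C/yr; τ = 7991 / 28.322 = 282.1 yr.

282 yr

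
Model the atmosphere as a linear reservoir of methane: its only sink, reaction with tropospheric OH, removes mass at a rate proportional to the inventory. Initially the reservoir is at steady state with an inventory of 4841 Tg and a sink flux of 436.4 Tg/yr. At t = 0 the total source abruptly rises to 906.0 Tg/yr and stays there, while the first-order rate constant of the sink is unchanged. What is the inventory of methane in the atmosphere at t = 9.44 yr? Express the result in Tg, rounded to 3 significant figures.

7830 Tg

τ = M₀/F₀ = 4841/436.4 = 11.09 yr; rate constant k = 1/τ.
New steady state M_∞ = F₁/k = F₁·τ = 906.0 × 11.09 = 10050 Tg.
M(t) = M_∞ + (M₀ − M_∞)·e^(−t/τ); t/τ = 9.44/11.09 = 0.8510, so e^(−t/τ) = 0.4270.
M(t) = 10050 − 5209 × 0.4270 = 7826.0 Tg.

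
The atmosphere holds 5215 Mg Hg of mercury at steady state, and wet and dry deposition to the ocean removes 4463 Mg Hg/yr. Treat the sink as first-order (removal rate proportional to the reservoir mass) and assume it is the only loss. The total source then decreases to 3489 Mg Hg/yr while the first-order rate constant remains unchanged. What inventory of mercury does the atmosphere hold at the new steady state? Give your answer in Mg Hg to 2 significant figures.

4100 Mg Hg

Rate constant k = F/M = 4463 / 5215 = 0.8558 yr⁻¹.
At the new steady state, source = k·M_new ⇒ M_new = 3489 / 0.8558 = 4077 Mg Hg.
(Equivalently M_new = M × F_new/F_old = 5215 × 3489/4463.)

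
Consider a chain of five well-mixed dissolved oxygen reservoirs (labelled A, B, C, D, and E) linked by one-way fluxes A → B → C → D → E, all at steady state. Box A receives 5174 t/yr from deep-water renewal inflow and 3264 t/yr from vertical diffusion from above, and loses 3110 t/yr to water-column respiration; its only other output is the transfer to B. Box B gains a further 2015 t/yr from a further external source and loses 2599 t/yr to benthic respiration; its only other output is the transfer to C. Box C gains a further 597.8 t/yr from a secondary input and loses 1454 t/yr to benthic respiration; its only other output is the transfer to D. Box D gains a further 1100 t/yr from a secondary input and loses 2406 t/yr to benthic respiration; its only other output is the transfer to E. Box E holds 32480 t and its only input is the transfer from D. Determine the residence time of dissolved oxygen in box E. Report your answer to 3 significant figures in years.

Box A: F(A→B) = (5174 + 3264) − 3110 = 5328.0 t/yr.
Box B: F(B→C) = (5328.0 + 2015) − 2599 = 4744.0 t/yr.
Box C: F(C→D) = (4744.0 + 597.8) − 1454 = 3887.8 t/yr.
Box D: F(D→E) = (3887.8 + 1100) − 2406 = 2581.8 t/yr.
Box E throughput = its input = 2581.8 t/yr; τ = 32480 / 2581.8 = 12.58 yr.

12.6 yr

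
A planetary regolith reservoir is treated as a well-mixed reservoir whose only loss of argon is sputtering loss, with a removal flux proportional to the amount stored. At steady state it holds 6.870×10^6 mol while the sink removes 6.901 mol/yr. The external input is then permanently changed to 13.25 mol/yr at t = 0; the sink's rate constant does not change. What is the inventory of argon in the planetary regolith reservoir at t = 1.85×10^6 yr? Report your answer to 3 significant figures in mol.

τ = M₀/F₀ = 6.870×10^6/6.901 = 995500 yr; rate constant k = 1/τ.
New steady state M_∞ = F₁/k = F₁·τ = 13.25 × 995500 = 1.3190×10^7 mol.
M(t) = M_∞ + (M₀ − M_∞)·e^(−t/τ); t/τ = 1.85×10^6/995500 = 1.858, so e^(−t/τ) = 0.1559.
M(t) = 1.3190×10^7 − 6.320×10^6 × 0.1559 = 1.2205×10^7 mol.

1.22×10^7 mol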